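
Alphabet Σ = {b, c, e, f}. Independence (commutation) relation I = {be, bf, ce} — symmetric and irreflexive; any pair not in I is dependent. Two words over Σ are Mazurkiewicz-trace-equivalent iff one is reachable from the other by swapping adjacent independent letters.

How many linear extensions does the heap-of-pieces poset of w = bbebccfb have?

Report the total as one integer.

13

#0=b has no predecessor
#1=b depends on [0:b]
#2=e has no predecessor
#3=b depends on [1:b]
#4=c depends on [3:b]
#5=c depends on [4:c]
#6=f depends on [2:e, 5:c]
#7=b depends on [5:c]
sources: [0:b, 2:e]
N(rest) = Σ N(rest − s) over sources s of rest; N(one piece) = 1:
  size 1 → [6]=1  [7]=1
  size 2 → [2,6]=1  [6,7]=2
  size 3 → [2,6,7]=3  [5,6,7]=2
  size 4 → [2,5,6,7]=5  [4,5,6,7]=2
  size 5 → [2,4,5,6,7]=7  [3,4,5,6,7]=2
  size 6 → [1,3,4,5,6,7]=2  [2,3,4,5,6,7]=9
  first=0(b) contributes 11
  first=2(e) contributes 2
|[w]| = 13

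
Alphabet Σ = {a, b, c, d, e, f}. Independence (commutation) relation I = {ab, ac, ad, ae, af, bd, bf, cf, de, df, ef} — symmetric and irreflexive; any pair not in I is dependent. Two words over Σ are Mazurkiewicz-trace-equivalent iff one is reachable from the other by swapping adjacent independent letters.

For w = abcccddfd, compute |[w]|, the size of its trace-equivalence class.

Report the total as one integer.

drop 0:a onto floor
drop 1:b onto floor
drop 2:c onto {1:b}
drop 3:c onto {2:c}
drop 4:c onto {3:c}
drop 5:d onto {4:c}
drop 6:d onto {5:d}
drop 7:f onto floor
drop 8:d onto {6:d}
ground layer = {0:a, 1:b, 7:f}
drop-orders for the pieces not yet dropped (sum over which currently-grounded one goes next):
  1 to go: {0} 1  {7} 1  {8} 1
  2 to go: {0,7} 2  {0,8} 2  {6,8} 1  {7,8} 2
  3 to go: {0,6,8} 3  {0,7,8} 6  {5,6,8} 1  {6,7,8} 3
  4 to go: {0,5,6,8} 4  {0,6,7,8} 12  {4,5,6,8} 1  {5,6,7,8} 4
  5 to go: {0,4,5,6,8} 5  {0,5,6,7,8} 20  {3,4,5,6,8} 1  {4,5,6,7,8} 5
  6 to go: {0,3,4,5,6,8} 6  {0,4,5,6,7,8} 30  {2,3,4,5,6,8} 1  {3,4,5,6,7,8} 6
  7 to go: {0,2,3,4,5,6,8} 7  {0,3,4,5,6,7,8} 42  {1,2,3,4,5,6,8} 1  {2,3,4,5,6,7,8} 7
  if 0:a drops first: 8 orders
  if 1:b drops first: 56 orders
  if 7:f drops first: 8 orders
heap linearizations: 72

72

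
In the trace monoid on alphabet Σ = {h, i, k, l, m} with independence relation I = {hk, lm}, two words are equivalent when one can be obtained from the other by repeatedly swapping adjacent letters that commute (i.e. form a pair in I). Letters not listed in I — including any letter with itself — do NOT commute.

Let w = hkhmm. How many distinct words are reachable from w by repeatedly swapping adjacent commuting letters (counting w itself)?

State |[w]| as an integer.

#0=h has no predecessor
#1=k has no predecessor
#2=h depends on [0:h]
#3=m depends on [1:k, 2:h]
#4=m depends on [3:m]
sources: [0:h, 1:k]
N(rest) = Σ N(rest − s) over sources s of rest; N(one piece) = 1:
  size 1 → [4]=1
  size 2 → [3,4]=1
  size 3 → [1,3,4]=1  [2,3,4]=1
  first=0(h) contributes 2
  first=1(k) contributes 1
|[w]| = 3

3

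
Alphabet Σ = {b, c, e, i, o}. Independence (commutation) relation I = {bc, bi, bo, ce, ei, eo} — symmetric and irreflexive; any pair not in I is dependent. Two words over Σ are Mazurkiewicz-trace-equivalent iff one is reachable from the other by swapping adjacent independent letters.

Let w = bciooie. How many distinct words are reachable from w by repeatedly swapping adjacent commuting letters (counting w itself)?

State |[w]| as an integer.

21

drop 0:b onto floor
drop 1:c onto floor
drop 2:i onto {1:c}
drop 3:o onto {2:i}
drop 4:o onto {3:o}
drop 5:i onto {4:o}
drop 6:e onto {0:b}
ground layer = {0:b, 1:c}
drop-orders for the pieces not yet dropped (sum over which currently-grounded one goes next):
  1 to go: {5} 1  {6} 1
  2 to go: {0,6} 1  {4,5} 1  {5,6} 2
  3 to go: {0,5,6} 3  {3,4,5} 1  {4,5,6} 3
  4 to go: {0,4,5,6} 6  {2,3,4,5} 1  {3,4,5,6} 4
  5 to go: {0,3,4,5,6} 10  {1,2,3,4,5} 1  {2,3,4,5,6} 5
  if 0:b drops first: 6 orders
  if 1:c drops first: 15 orders
heap linearizations: 21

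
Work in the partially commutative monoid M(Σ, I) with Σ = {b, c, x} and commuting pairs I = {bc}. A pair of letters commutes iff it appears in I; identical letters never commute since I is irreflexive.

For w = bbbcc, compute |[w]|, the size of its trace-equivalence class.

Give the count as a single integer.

10

0(b) covers ∅
1(b) covers 0:b
2(b) covers 1:b
3(c) covers ∅
4(c) covers 3:c
floor of heap: 0:b, 3:c
completions by unplaced set U, small U first (add the entries for U minus each lowest piece of U):
  |U|=1: {2}:1  {4}:1
  |U|=2: {1,2}:1  {2,4}:2  {3,4}:1
  |U|=3: {0,1,2}:1  {1,2,4}:3  {2,3,4}:3
  start at 0(b): 6
  start at 3(c): 4
sum over floor = 10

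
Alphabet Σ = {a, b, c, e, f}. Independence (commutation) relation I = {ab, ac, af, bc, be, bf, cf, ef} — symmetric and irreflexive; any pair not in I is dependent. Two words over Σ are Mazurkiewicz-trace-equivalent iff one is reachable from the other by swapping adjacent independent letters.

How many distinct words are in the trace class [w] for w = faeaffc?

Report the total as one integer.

drop 0:f onto floor
drop 1:a onto floor
drop 2:e onto {1:a}
drop 3:a onto {2:e}
drop 4:f onto {0:f}
drop 5:f onto {4:f}
drop 6:c onto {2:e}
ground layer = {0:f, 1:a}
drop-orders for the pieces not yet dropped (sum over which currently-grounded one goes next):
  1 to go: {3} 1  {5} 1  {6} 1
  2 to go: {3,5} 2  {3,6} 2  {4,5} 1  {5,6} 2
  3 to go: {0,4,5} 1  {2,3,6} 2  {3,4,5} 3  {3,5,6} 6  {4,5,6} 3
  4 to go: {0,3,4,5} 4  {0,4,5,6} 4  {1,2,3,6} 2  {2,3,5,6} 8  {3,4,5,6} 12
  5 to go: {0,3,4,5,6} 20  {1,2,3,5,6} 10  {2,3,4,5,6} 20
  if 0:f drops first: 30 orders
  if 1:a drops first: 40 orders
heap linearizations: 70

70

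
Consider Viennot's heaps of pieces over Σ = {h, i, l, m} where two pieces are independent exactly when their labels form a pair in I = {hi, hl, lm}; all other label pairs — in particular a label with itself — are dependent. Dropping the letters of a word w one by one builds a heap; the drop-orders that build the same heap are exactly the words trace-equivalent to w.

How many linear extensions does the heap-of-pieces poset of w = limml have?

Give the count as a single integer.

drop 0:l onto floor
drop 1:i onto {0:l}
drop 2:m onto {1:i}
drop 3:m onto {2:m}
drop 4:l onto {1:i}
ground layer = {0:l}
drop-orders for the pieces not yet dropped (sum over which currently-grounded one goes next):
  1 to go: {3} 1  {4} 1
  2 to go: {2,3} 1  {3,4} 2
  3 to go: {2,3,4} 3
  if 0:l drops first: 3 orders

3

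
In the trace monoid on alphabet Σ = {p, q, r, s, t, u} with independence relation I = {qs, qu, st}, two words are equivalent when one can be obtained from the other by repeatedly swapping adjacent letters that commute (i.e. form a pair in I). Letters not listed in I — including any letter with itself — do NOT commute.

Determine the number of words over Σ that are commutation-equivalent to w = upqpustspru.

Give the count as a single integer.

0(u) covers ∅
1(p) covers 0:u
2(q) covers 1:p
3(p) covers 2:q
4(u) covers 3:p
5(s) covers 4:u
6(t) covers 4:u
7(s) covers 5:s
8(p) covers 6:t, 7:s
9(r) covers 8:p
10(u) covers 9:r
floor of heap: 0:u
completions by unplaced set U, small U first (add the entries for U minus each lowest piece of U):
  |U|=1: {10}:1
  |U|=2: {9,10}:1
  |U|=3: {8,9,10}:1
  |U|=4: {6,8,9,10}:1  {7,8,9,10}:1
  |U|=5: {5,7,8,9,10}:1  {6,7,8,9,10}:2
  |U|=6: {5,6,7,8,9,10}:3
  |U|=7: {4,5,6,7,8,9,10}:3
  |U|=8: {3,4,5,6,7,8,9,10}:3
  |U|=9: {2,3,4,5,6,7,8,9,10}:3
  start at 0(u): 3

3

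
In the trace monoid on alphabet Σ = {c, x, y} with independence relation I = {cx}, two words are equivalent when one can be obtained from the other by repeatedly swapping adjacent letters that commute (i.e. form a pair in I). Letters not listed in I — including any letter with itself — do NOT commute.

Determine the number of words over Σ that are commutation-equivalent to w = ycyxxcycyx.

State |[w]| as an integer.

drop 0:y onto floor
drop 1:c onto {0:y}
drop 2:y onto {1:c}
drop 3:x onto {2:y}
drop 4:x onto {3:x}
drop 5:c onto {2:y}
drop 6:y onto {4:x, 5:c}
drop 7:c onto {6:y}
drop 8:y onto {7:c}
drop 9:x onto {8:y}
ground layer = {0:y}
drop-orders for the pieces not yet dropped (sum over which currently-grounded one goes next):
  1 to go: {9} 1
  2 to go: {8,9} 1
  3 to go: {7,8,9} 1
  4 to go: {6,7,8,9} 1
  5 to go: {4,6,7,8,9} 1  {5,6,7,8,9} 1
  6 to go: {3,4,6,7,8,9} 1  {4,5,6,7,8,9} 2
  7 to go: {3,4,5,6,7,8,9} 3
  8 to go: {2,3,4,5,6,7,8,9} 3
  if 0:y drops first: 3 orders

3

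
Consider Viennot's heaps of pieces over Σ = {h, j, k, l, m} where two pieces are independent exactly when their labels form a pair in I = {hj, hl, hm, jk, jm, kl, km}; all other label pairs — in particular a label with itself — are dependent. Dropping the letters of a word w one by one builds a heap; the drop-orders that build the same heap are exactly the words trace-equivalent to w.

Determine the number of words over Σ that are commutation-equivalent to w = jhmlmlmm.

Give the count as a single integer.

piece 0:j — minimal
piece 1:h — minimal
piece 2:m — minimal
piece 3:l rests on {0:j, 2:m}
piece 4:m rests on {3:l}
piece 5:l rests on {4:m}
piece 6:m rests on {5:l}
piece 7:m rests on {6:m}
minimal pieces: {0:j, 1:h, 2:m}
ways to finish when only these pieces remain (= sum over removing one remaining piece with nothing left below it):
  1 left: {1}→1  {7}→1
  2 left: {1,7}→2  {6,7}→1
  3 left: {1,6,7}→3  {5,6,7}→1
  4 left: {1,5,6,7}→4  {4,5,6,7}→1
  5 left: {1,4,5,6,7}→5  {3,4,5,6,7}→1
  6 left: {0,3,4,5,6,7}→1  {1,3,4,5,6,7}→6  {2,3,4,5,6,7}→1
  placing 0:j first → 7 extensions
  placing 1:h first → 2 extensions
  placing 2:m first → 7 extensions
total linear extensions = 16

16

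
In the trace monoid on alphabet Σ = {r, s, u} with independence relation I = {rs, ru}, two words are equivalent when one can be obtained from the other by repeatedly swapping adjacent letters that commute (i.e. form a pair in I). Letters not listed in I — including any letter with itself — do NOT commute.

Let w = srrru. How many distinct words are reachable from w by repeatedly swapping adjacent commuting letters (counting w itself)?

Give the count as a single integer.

piece 0:s — minimal
piece 1:r — minimal
piece 2:r rests on {1:r}
piece 3:r rests on {2:r}
piece 4:u rests on {0:s}
minimal pieces: {0:s, 1:r}
ways to finish when only these pieces remain (= sum over removing one remaining piece with nothing left below it):
  1 left: {3}→1  {4}→1
  2 left: {0,4}→1  {2,3}→1  {3,4}→2
  3 left: {0,3,4}→3  {1,2,3}→1  {2,3,4}→3
  placing 0:s first → 4 extensions
  placing 1:r first → 6 extensions
total linear extensions = 10

10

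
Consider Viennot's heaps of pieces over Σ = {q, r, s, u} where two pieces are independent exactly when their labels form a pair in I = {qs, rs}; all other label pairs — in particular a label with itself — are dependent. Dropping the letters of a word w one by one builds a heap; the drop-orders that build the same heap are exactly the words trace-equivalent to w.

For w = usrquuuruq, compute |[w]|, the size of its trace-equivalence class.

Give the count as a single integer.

#0=u has no predecessor
#1=s depends on [0:u]
#2=r depends on [0:u]
#3=q depends on [2:r]
#4=u depends on [1:s, 3:q]
#5=u depends on [4:u]
#6=u depends on [5:u]
#7=r depends on [6:u]
#8=u depends on [7:r]
#9=q depends on [8:u]
sources: [0:u]
N(rest) = Σ N(rest − s) over sources s of rest; N(one piece) = 1:
  size 1 → [9]=1
  size 2 → [8,9]=1
  size 3 → [7,8,9]=1
  size 4 → [6,7,8,9]=1
  size 5 → [5,6,7,8,9]=1
  size 6 → [4,5,6,7,8,9]=1
  size 7 → [1,4,5,6,7,8,9]=1  [3,4,5,6,7,8,9]=1
  size 8 → [1,3,4,5,6,7,8,9]=2  [2,3,4,5,6,7,8,9]=1
  first=0(u) contributes 3

3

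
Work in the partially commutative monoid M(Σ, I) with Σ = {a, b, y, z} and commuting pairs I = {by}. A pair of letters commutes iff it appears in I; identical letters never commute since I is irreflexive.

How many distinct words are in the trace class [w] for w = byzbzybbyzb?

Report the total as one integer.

drop 0:b onto floor
drop 1:y onto floor
drop 2:z onto {0:b, 1:y}
drop 3:b onto {2:z}
drop 4:z onto {3:b}
drop 5:y onto {4:z}
drop 6:b onto {4:z}
drop 7:b onto {6:b}
drop 8:y onto {5:y}
drop 9:z onto {7:b, 8:y}
drop 10:b onto {9:z}
ground layer = {0:b, 1:y}
drop-orders for the pieces not yet dropped (sum over which currently-grounded one goes next):
  1 to go: {10} 1
  2 to go: {9,10} 1
  3 to go: {7,9,10} 1  {8,9,10} 1
  4 to go: {5,8,9,10} 1  {6,7,9,10} 1  {7,8,9,10} 2
  5 to go: {5,7,8,9,10} 3  {6,7,8,9,10} 3
  6 to go: {5,6,7,8,9,10} 6
  7 to go: {4,5,6,7,8,9,10} 6
  8 to go: {3,4,5,6,7,8,9,10} 6
  9 to go: {2,3,4,5,6,7,8,9,10} 6
  if 0:b drops first: 6 orders
  if 1:y drops first: 6 orders
heap linearizations: 12

12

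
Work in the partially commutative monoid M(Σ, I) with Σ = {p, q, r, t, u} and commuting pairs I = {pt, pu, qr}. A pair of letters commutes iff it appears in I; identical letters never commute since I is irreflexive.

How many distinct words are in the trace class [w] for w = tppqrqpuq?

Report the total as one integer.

18

piece 0:t — minimal
piece 1:p — minimal
piece 2:p rests on {1:p}
piece 3:q rests on {0:t, 2:p}
piece 4:r rests on {0:t, 2:p}
piece 5:q rests on {3:q}
piece 6:p rests on {4:r, 5:q}
piece 7:u rests on {4:r, 5:q}
piece 8:q rests on {6:p, 7:u}
minimal pieces: {0:t, 1:p}
ways to finish when only these pieces remain (= sum over removing one remaining piece with nothing left below it):
  1 left: {8}→1
  2 left: {6,8}→1  {7,8}→1
  3 left: {6,7,8}→2
  4 left: {4,6,7,8}→2  {5,6,7,8}→2
  5 left: {3,5,6,7,8}→2  {4,5,6,7,8}→4
  6 left: {3,4,5,6,7,8}→6
  7 left: {0,3,4,5,6,7,8}→6  {2,3,4,5,6,7,8}→6
  placing 0:t first → 6 extensions
  placing 1:p first → 12 extensions
total linear extensions = 18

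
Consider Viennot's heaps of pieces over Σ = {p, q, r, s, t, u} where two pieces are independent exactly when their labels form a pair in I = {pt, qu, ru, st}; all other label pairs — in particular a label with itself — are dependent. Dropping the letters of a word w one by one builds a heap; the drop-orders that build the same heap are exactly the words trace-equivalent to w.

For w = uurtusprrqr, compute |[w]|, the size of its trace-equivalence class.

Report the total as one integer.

piece 0:u — minimal
piece 1:u rests on {0:u}
piece 2:r — minimal
piece 3:t rests on {1:u, 2:r}
piece 4:u rests on {3:t}
piece 5:s rests on {4:u}
piece 6:p rests on {5:s}
piece 7:r rests on {6:p}
piece 8:r rests on {7:r}
piece 9:q rests on {8:r}
piece 10:r rests on {9:q}
minimal pieces: {0:u, 2:r}
ways to finish when only these pieces remain (= sum over removing one remaining piece with nothing left below it):
  1 left: {10}→1
  2 left: {9,10}→1
  3 left: {8,9,10}→1
  4 left: {7,8,9,10}→1
  5 left: {6,7,8,9,10}→1
  6 left: {5,6,7,8,9,10}→1
  7 left: {4,5,6,7,8,9,10}→1
  8 left: {3,4,5,6,7,8,9,10}→1
  9 left: {1,3,4,5,6,7,8,9,10}→1  {2,3,4,5,6,7,8,9,10}→1
  placing 0:u first → 2 extensions
  placing 2:r first → 1 extensions
total linear extensions = 3

3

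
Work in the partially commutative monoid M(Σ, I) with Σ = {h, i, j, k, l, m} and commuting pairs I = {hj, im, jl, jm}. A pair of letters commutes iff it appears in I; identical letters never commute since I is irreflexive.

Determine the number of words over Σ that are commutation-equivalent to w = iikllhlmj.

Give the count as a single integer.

6

#0=i has no predecessor
#1=i depends on [0:i]
#2=k depends on [1:i]
#3=l depends on [2:k]
#4=l depends on [3:l]
#5=h depends on [4:l]
#6=l depends on [5:h]
#7=m depends on [6:l]
#8=j depends on [2:k]
sources: [0:i]
N(rest) = Σ N(rest − s) over sources s of rest; N(one piece) = 1:
  size 1 → [7]=1  [8]=1
  size 2 → [6,7]=1  [7,8]=2
  size 3 → [5,6,7]=1  [6,7,8]=3
  size 4 → [4,5,6,7]=1  [5,6,7,8]=4
  size 5 → [3,4,5,6,7]=1  [4,5,6,7,8]=5
  size 6 → [3,4,5,6,7,8]=6
  size 7 → [2,3,4,5,6,7,8]=6
  first=0(i) contributes 6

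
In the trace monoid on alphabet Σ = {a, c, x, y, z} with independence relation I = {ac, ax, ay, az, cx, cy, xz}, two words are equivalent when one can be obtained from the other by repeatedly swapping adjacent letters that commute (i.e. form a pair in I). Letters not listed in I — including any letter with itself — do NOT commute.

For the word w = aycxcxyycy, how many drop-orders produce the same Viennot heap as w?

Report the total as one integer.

0(a) covers ∅
1(y) covers ∅
2(c) covers ∅
3(x) covers 1:y
4(c) covers 2:c
5(x) covers 3:x
6(y) covers 5:x
7(y) covers 6:y
8(c) covers 4:c
9(y) covers 7:y
floor of heap: 0:a, 1:y, 2:c
completions by unplaced set U, small U first (add the entries for U minus each lowest piece of U):
  |U|=1: {0}:1  {8}:1  {9}:1
  |U|=2: {0,8}:2  {0,9}:2  {4,8}:1  {7,9}:1  {8,9}:2
  |U|=3: {0,4,8}:3  {0,7,9}:3  {0,8,9}:6  {2,4,8}:1  {4,8,9}:3  {6,7,9}:1  {7,8,9}:3
  |U|=4: {0,2,4,8}:4  {0,4,8,9}:12  {0,6,7,9}:4  {0,7,8,9}:12  {2,4,8,9}:4  {4,7,8,9}:6  {5,6,7,9}:1  {6,7,8,9}:4
  |U|=5: {0,2,4,8,9}:20  {0,4,7,8,9}:30  {0,5,6,7,9}:5  {0,6,7,8,9}:20  {2,4,7,8,9}:10  {3,5,6,7,9}:1  {4,6,7,8,9}:10  {5,6,7,8,9}:5
  |U|=6: {0,2,4,7,8,9}:60  {0,3,5,6,7,9}:6  {0,4,6,7,8,9}:60  {0,5,6,7,8,9}:30  {1,3,5,6,7,9}:1  {2,4,6,7,8,9}:20  {3,5,6,7,8,9}:6  {4,5,6,7,8,9}:15
  |U|=7: {0,1,3,5,6,7,9}:7  {0,2,4,6,7,8,9}:140  {0,3,5,6,7,8,9}:42  {0,4,5,6,7,8,9}:105  {1,3,5,6,7,8,9}:7  {2,4,5,6,7,8,9}:35  {3,4,5,6,7,8,9}:21
  |U|=8: {0,1,3,5,6,7,8,9}:56  {0,2,4,5,6,7,8,9}:280  {0,3,4,5,6,7,8,9}:168  {1,3,4,5,6,7,8,9}:28  {2,3,4,5,6,7,8,9}:56
  start at 0(a): 84
  start at 1(y): 504
  start at 2(c): 252
sum over floor = 840

840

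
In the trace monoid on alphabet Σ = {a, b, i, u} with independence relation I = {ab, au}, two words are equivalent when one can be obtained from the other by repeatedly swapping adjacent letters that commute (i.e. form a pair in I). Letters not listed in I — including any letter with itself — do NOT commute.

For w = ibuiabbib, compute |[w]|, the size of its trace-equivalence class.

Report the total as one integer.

3

0(i) covers ∅
1(b) covers 0:i
2(u) covers 1:b
3(i) covers 2:u
4(a) covers 3:i
5(b) covers 3:i
6(b) covers 5:b
7(i) covers 4:a, 6:b
8(b) covers 7:i
floor of heap: 0:i
completions by unplaced set U, small U first (add the entries for U minus each lowest piece of U):
  |U|=1: {8}:1
  |U|=2: {7,8}:1
  |U|=3: {4,7,8}:1  {6,7,8}:1
  |U|=4: {4,6,7,8}:2  {5,6,7,8}:1
  |U|=5: {4,5,6,7,8}:3
  |U|=6: {3,4,5,6,7,8}:3
  |U|=7: {2,3,4,5,6,7,8}:3
  start at 0(i): 3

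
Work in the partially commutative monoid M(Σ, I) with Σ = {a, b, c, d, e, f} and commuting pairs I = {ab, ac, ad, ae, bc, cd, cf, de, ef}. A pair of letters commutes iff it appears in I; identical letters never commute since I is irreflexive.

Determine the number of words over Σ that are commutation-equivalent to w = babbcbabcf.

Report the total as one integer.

piece 0:b — minimal
piece 1:a — minimal
piece 2:b rests on {0:b}
piece 3:b rests on {2:b}
piece 4:c — minimal
piece 5:b rests on {3:b}
piece 6:a rests on {1:a}
piece 7:b rests on {5:b}
piece 8:c rests on {4:c}
piece 9:f rests on {6:a, 7:b}
minimal pieces: {0:b, 1:a, 4:c}
ways to finish when only these pieces remain (= sum over removing one remaining piece with nothing left below it):
  1 left: {8}→1  {9}→1
  2 left: {4,8}→1  {6,9}→1  {7,9}→1  {8,9}→2
  3 left: {1,6,9}→1  {4,8,9}→3  {5,7,9}→1  {6,7,9}→2  {6,8,9}→3  {7,8,9}→3
  4 left: {1,6,7,9}→3  {1,6,8,9}→4  {3,5,7,9}→1  {4,6,8,9}→6  {4,7,8,9}→6  {5,6,7,9}→3  {5,7,8,9}→4  {6,7,8,9}→8
  5 left: {1,4,6,8,9}→10  {1,5,6,7,9}→6  {1,6,7,8,9}→15  {2,3,5,7,9}→1  {3,5,6,7,9}→4  {3,5,7,8,9}→5  {4,5,7,8,9}→10  {4,6,7,8,9}→20  {5,6,7,8,9}→15
  6 left: {0,2,3,5,7,9}→1  {1,3,5,6,7,9}→10  {1,4,6,7,8,9}→45  {1,5,6,7,8,9}→36  {2,3,5,6,7,9}→5  {2,3,5,7,8,9}→6  {3,4,5,7,8,9}→15  {3,5,6,7,8,9}→24  {4,5,6,7,8,9}→45
  7 left: {0,2,3,5,6,7,9}→6  {0,2,3,5,7,8,9}→7  {1,2,3,5,6,7,9}→15  {1,3,5,6,7,8,9}→70  {1,4,5,6,7,8,9}→126  {2,3,4,5,7,8,9}→21  {2,3,5,6,7,8,9}→35  {3,4,5,6,7,8,9}→84
  8 left: {0,1,2,3,5,6,7,9}→21  {0,2,3,4,5,7,8,9}→28  {0,2,3,5,6,7,8,9}→48  {1,2,3,5,6,7,8,9}→120  {1,3,4,5,6,7,8,9}→280  {2,3,4,5,6,7,8,9}→140
  placing 0:b first → 540 extensions
  placing 1:a first → 216 extensions
  placing 4:c first → 189 extensions
total linear extensions = 945

945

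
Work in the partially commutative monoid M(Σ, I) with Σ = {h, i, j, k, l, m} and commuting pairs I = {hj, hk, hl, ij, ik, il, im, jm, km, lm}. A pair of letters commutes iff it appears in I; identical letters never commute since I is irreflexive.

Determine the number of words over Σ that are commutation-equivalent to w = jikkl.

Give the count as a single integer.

drop 0:j onto floor
drop 1:i onto floor
drop 2:k onto {0:j}
drop 3:k onto {2:k}
drop 4:l onto {3:k}
ground layer = {0:j, 1:i}
drop-orders for the pieces not yet dropped (sum over which currently-grounded one goes next):
  1 to go: {1} 1  {4} 1
  2 to go: {1,4} 2  {3,4} 1
  3 to go: {1,3,4} 3  {2,3,4} 1
  if 0:j drops first: 4 orders
  if 1:i drops first: 1 orders
heap linearizations: 5

5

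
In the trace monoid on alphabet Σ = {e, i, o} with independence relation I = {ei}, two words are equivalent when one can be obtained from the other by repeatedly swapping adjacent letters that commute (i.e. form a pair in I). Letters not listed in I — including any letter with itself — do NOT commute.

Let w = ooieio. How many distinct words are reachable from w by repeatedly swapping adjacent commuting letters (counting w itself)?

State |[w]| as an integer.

0(o) covers ∅
1(o) covers 0:o
2(i) covers 1:o
3(e) covers 1:o
4(i) covers 2:i
5(o) covers 3:e, 4:i
floor of heap: 0:o
completions by unplaced set U, small U first (add the entries for U minus each lowest piece of U):
  |U|=1: {5}:1
  |U|=2: {3,5}:1  {4,5}:1
  |U|=3: {2,4,5}:1  {3,4,5}:2
  |U|=4: {2,3,4,5}:3
  start at 0(o): 3

3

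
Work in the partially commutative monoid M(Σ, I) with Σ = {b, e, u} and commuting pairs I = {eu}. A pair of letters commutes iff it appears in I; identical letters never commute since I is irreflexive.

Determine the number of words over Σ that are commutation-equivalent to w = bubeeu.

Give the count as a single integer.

3

drop 0:b onto floor
drop 1:u onto {0:b}
drop 2:b onto {1:u}
drop 3:e onto {2:b}
drop 4:e onto {3:e}
drop 5:u onto {2:b}
ground layer = {0:b}
drop-orders for the pieces not yet dropped (sum over which currently-grounded one goes next):
  1 to go: {4} 1  {5} 1
  2 to go: {3,4} 1  {4,5} 2
  3 to go: {3,4,5} 3
  4 to go: {2,3,4,5} 3
  if 0:b drops first: 3 orders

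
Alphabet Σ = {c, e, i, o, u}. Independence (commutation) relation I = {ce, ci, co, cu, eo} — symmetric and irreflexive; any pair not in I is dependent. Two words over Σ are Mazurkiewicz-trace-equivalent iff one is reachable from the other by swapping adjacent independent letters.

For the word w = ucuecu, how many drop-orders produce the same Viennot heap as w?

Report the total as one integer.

0(u) covers ∅
1(c) covers ∅
2(u) covers 0:u
3(e) covers 2:u
4(c) covers 1:c
5(u) covers 3:e
floor of heap: 0:u, 1:c
completions by unplaced set U, small U first (add the entries for U minus each lowest piece of U):
  |U|=1: {4}:1  {5}:1
  |U|=2: {1,4}:1  {3,5}:1  {4,5}:2
  |U|=3: {1,4,5}:3  {2,3,5}:1  {3,4,5}:3
  |U|=4: {0,2,3,5}:1  {1,3,4,5}:6  {2,3,4,5}:4
  start at 0(u): 10
  start at 1(c): 5
sum over floor = 15

15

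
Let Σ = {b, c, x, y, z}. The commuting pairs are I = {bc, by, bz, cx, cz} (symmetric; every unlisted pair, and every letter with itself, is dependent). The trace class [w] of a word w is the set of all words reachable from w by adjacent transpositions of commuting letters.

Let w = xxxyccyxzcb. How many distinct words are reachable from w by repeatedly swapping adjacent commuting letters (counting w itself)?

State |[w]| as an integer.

0(x) covers ∅
1(x) covers 0:x
2(x) covers 1:x
3(y) covers 2:x
4(c) covers 3:y
5(c) covers 4:c
6(y) covers 5:c
7(x) covers 6:y
8(z) covers 7:x
9(c) covers 6:y
10(b) covers 7:x
floor of heap: 0:x
completions by unplaced set U, small U first (add the entries for U minus each lowest piece of U):
  |U|=1: {8}:1  {9}:1  {10}:1
  |U|=2: {8,9}:2  {8,10}:2  {9,10}:2
  |U|=3: {7,8,10}:2  {8,9,10}:6
  |U|=4: {7,8,9,10}:8
  |U|=5: {6,7,8,9,10}:8
  |U|=6: {5,6,7,8,9,10}:8
  |U|=7: {4,5,6,7,8,9,10}:8
  |U|=8: {3,4,5,6,7,8,9,10}:8
  |U|=9: {2,3,4,5,6,7,8,9,10}:8
  start at 0(x): 8

8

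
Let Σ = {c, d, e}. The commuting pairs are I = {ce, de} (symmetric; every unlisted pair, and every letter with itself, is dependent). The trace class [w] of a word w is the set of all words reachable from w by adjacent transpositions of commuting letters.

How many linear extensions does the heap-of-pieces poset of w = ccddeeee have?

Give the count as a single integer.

0(c) covers ∅
1(c) covers 0:c
2(d) covers 1:c
3(d) covers 2:d
4(e) covers ∅
5(e) covers 4:e
6(e) covers 5:e
7(e) covers 6:e
floor of heap: 0:c, 4:e
completions by unplaced set U, small U first (add the entries for U minus each lowest piece of U):
  |U|=1: {3}:1  {7}:1
  |U|=2: {2,3}:1  {3,7}:2  {6,7}:1
  |U|=3: {1,2,3}:1  {2,3,7}:3  {3,6,7}:3  {5,6,7}:1
  |U|=4: {0,1,2,3}:1  {1,2,3,7}:4  {2,3,6,7}:6  {3,5,6,7}:4  {4,5,6,7}:1
  |U|=5: {0,1,2,3,7}:5  {1,2,3,6,7}:10  {2,3,5,6,7}:10  {3,4,5,6,7}:5
  |U|=6: {0,1,2,3,6,7}:15  {1,2,3,5,6,7}:20  {2,3,4,5,6,7}:15
  start at 0(c): 35
  start at 4(e): 35
sum over floor = 70

70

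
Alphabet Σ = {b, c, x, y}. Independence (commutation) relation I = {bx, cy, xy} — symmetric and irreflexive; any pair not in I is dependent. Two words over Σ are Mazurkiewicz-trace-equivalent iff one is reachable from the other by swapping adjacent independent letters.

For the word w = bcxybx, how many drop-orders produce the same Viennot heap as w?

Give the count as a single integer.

9

piece 0:b — minimal
piece 1:c rests on {0:b}
piece 2:x rests on {1:c}
piece 3:y rests on {0:b}
piece 4:b rests on {1:c, 3:y}
piece 5:x rests on {2:x}
minimal pieces: {0:b}
ways to finish when only these pieces remain (= sum over removing one remaining piece with nothing left below it):
  1 left: {4}→1  {5}→1
  2 left: {2,5}→1  {3,4}→1  {4,5}→2
  3 left: {2,4,5}→3  {3,4,5}→3
  4 left: {1,2,4,5}→3  {2,3,4,5}→6
  placing 0:b first → 9 extensions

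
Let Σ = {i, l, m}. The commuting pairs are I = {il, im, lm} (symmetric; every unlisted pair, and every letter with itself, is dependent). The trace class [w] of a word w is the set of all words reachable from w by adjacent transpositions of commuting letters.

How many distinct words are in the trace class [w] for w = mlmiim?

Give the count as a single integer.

60

piece 0:m — minimal
piece 1:l — minimal
piece 2:m rests on {0:m}
piece 3:i — minimal
piece 4:i rests on {3:i}
piece 5:m rests on {2:m}
minimal pieces: {0:m, 1:l, 3:i}
ways to finish when only these pieces remain (= sum over removing one remaining piece with nothing left below it):
  1 left: {1}→1  {4}→1  {5}→1
  2 left: {1,4}→2  {1,5}→2  {2,5}→1  {3,4}→1  {4,5}→2
  3 left: {0,2,5}→1  {1,2,5}→3  {1,3,4}→3  {1,4,5}→6  {2,4,5}→3  {3,4,5}→3
  4 left: {0,1,2,5}→4  {0,2,4,5}→4  {1,2,4,5}→12  {1,3,4,5}→12  {2,3,4,5}→6
  placing 0:m first → 30 extensions
  placing 1:l first → 10 extensions
  placing 3:i first → 20 extensions
total linear extensions = 60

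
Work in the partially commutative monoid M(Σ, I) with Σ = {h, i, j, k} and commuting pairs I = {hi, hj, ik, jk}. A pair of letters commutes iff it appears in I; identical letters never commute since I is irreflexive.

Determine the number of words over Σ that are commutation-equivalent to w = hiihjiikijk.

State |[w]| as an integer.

0(h) covers ∅
1(i) covers ∅
2(i) covers 1:i
3(h) covers 0:h
4(j) covers 2:i
5(i) covers 4:j
6(i) covers 5:i
7(k) covers 3:h
8(i) covers 6:i
9(j) covers 8:i
10(k) covers 7:k
floor of heap: 0:h, 1:i
completions by unplaced set U, small U first (add the entries for U minus each lowest piece of U):
  |U|=1: {9}:1  {10}:1
  |U|=2: {7,10}:1  {8,9}:1  {9,10}:2
  |U|=3: {3,7,10}:1  {6,8,9}:1  {7,9,10}:3  {8,9,10}:3
  |U|=4: {0,3,7,10}:1  {3,7,9,10}:4  {5,6,8,9}:1  {6,8,9,10}:4  {7,8,9,10}:6
  |U|=5: {0,3,7,9,10}:5  {3,7,8,9,10}:10  {4,5,6,8,9}:1  {5,6,8,9,10}:5  {6,7,8,9,10}:10
  |U|=6: {0,3,7,8,9,10}:15  {2,4,5,6,8,9}:1  {3,6,7,8,9,10}:20  {4,5,6,8,9,10}:6  {5,6,7,8,9,10}:15
  |U|=7: {0,3,6,7,8,9,10}:35  {1,2,4,5,6,8,9}:1  {2,4,5,6,8,9,10}:7  {3,5,6,7,8,9,10}:35  {4,5,6,7,8,9,10}:21
  |U|=8: {0,3,5,6,7,8,9,10}:70  {1,2,4,5,6,8,9,10}:8  {2,4,5,6,7,8,9,10}:28  {3,4,5,6,7,8,9,10}:56
  |U|=9: {0,3,4,5,6,7,8,9,10}:126  {1,2,4,5,6,7,8,9,10}:36  {2,3,4,5,6,7,8,9,10}:84
  start at 0(h): 120
  start at 1(i): 210
sum over floor = 330

330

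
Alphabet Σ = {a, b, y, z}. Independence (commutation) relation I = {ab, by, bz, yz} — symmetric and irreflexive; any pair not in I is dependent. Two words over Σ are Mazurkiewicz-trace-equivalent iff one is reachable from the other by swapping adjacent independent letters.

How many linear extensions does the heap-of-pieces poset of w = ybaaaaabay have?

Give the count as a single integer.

45

drop 0:y onto floor
drop 1:b onto floor
drop 2:a onto {0:y}
drop 3:a onto {2:a}
drop 4:a onto {3:a}
drop 5:a onto {4:a}
drop 6:a onto {5:a}
drop 7:b onto {1:b}
drop 8:a onto {6:a}
drop 9:y onto {8:a}
ground layer = {0:y, 1:b}
drop-orders for the pieces not yet dropped (sum over which currently-grounded one goes next):
  1 to go: {7} 1  {9} 1
  2 to go: {1,7} 1  {7,9} 2  {8,9} 1
  3 to go: {1,7,9} 3  {6,8,9} 1  {7,8,9} 3
  4 to go: {1,7,8,9} 6  {5,6,8,9} 1  {6,7,8,9} 4
  5 to go: {1,6,7,8,9} 10  {4,5,6,8,9} 1  {5,6,7,8,9} 5
  6 to go: {1,5,6,7,8,9} 15  {3,4,5,6,8,9} 1  {4,5,6,7,8,9} 6
  7 to go: {1,4,5,6,7,8,9} 21  {2,3,4,5,6,8,9} 1  {3,4,5,6,7,8,9} 7
  8 to go: {0,2,3,4,5,6,8,9} 1  {1,3,4,5,6,7,8,9} 28  {2,3,4,5,6,7,8,9} 8
  if 0:y drops first: 36 orders
  if 1:b drops first: 9 orders
heap linearizations: 45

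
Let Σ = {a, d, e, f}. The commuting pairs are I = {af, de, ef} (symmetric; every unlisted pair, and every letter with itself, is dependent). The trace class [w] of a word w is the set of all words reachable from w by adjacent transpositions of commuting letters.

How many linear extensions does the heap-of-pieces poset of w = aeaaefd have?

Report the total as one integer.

11

piece 0:a — minimal
piece 1:e rests on {0:a}
piece 2:a rests on {1:e}
piece 3:a rests on {2:a}
piece 4:e rests on {3:a}
piece 5:f — minimal
piece 6:d rests on {3:a, 5:f}
minimal pieces: {0:a, 5:f}
ways to finish when only these pieces remain (= sum over removing one remaining piece with nothing left below it):
  1 left: {4}→1  {6}→1
  2 left: {4,6}→2  {5,6}→1
  3 left: {3,4,6}→2  {4,5,6}→3
  4 left: {2,3,4,6}→2  {3,4,5,6}→5
  5 left: {1,2,3,4,6}→2  {2,3,4,5,6}→7
  placing 0:a first → 9 extensions
  placing 5:f first → 2 extensions
total linear extensions = 11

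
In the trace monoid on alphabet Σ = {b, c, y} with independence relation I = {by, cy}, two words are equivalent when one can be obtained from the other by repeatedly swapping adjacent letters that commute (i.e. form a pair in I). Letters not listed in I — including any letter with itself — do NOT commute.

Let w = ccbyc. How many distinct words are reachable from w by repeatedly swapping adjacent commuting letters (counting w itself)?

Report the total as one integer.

5

#0=c has no predecessor
#1=c depends on [0:c]
#2=b depends on [1:c]
#3=y has no predecessor
#4=c depends on [2:b]
sources: [0:c, 3:y]
N(rest) = Σ N(rest − s) over sources s of rest; N(one piece) = 1:
  size 1 → [3]=1  [4]=1
  size 2 → [2,4]=1  [3,4]=2
  size 3 → [1,2,4]=1  [2,3,4]=3
  first=0(c) contributes 4
  first=3(y) contributes 1
|[w]| = 5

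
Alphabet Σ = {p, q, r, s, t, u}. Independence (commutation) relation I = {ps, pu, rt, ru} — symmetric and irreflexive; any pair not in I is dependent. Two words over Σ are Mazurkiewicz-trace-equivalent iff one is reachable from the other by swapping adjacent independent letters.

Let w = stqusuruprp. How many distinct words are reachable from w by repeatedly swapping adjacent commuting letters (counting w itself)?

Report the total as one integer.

15

piece 0:s — minimal
piece 1:t rests on {0:s}
piece 2:q rests on {1:t}
piece 3:u rests on {2:q}
piece 4:s rests on {3:u}
piece 5:u rests on {4:s}
piece 6:r rests on {4:s}
piece 7:u rests on {5:u}
piece 8:p rests on {6:r}
piece 9:r rests on {8:p}
piece 10:p rests on {9:r}
minimal pieces: {0:s}
ways to finish when only these pieces remain (= sum over removing one remaining piece with nothing left below it):
  1 left: {7}→1  {10}→1
  2 left: {5,7}→1  {7,10}→2  {9,10}→1
  3 left: {5,7,10}→3  {7,9,10}→3  {8,9,10}→1
  4 left: {5,7,9,10}→6  {6,8,9,10}→1  {7,8,9,10}→4
  5 left: {5,7,8,9,10}→10  {6,7,8,9,10}→5
  6 left: {5,6,7,8,9,10}→15
  7 left: {4,5,6,7,8,9,10}→15
  8 left: {3,4,5,6,7,8,9,10}→15
  9 left: {2,3,4,5,6,7,8,9,10}→15
  placing 0:s first → 15 extensions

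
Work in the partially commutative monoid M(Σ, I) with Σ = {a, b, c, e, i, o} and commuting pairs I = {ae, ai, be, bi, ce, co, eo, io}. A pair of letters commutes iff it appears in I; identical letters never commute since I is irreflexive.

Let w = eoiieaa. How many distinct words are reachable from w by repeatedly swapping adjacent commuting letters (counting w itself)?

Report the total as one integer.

#0=e has no predecessor
#1=o has no predecessor
#2=i depends on [0:e]
#3=i depends on [2:i]
#4=e depends on [3:i]
#5=a depends on [1:o]
#6=a depends on [5:a]
sources: [0:e, 1:o]
N(rest) = Σ N(rest − s) over sources s of rest; N(one piece) = 1:
  size 1 → [4]=1  [6]=1
  size 2 → [3,4]=1  [4,6]=2  [5,6]=1
  size 3 → [1,5,6]=1  [2,3,4]=1  [3,4,6]=3  [4,5,6]=3
  size 4 → [0,2,3,4]=1  [1,4,5,6]=4  [2,3,4,6]=4  [3,4,5,6]=6
  size 5 → [0,2,3,4,6]=5  [1,3,4,5,6]=10  [2,3,4,5,6]=10
  first=0(e) contributes 20
  first=1(o) contributes 15
|[w]| = 35

35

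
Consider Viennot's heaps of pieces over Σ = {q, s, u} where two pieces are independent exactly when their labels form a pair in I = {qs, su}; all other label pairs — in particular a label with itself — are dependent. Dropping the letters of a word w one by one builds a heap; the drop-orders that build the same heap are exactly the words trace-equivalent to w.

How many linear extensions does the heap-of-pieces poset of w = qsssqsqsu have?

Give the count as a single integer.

0(q) covers ∅
1(s) covers ∅
2(s) covers 1:s
3(s) covers 2:s
4(q) covers 0:q
5(s) covers 3:s
6(q) covers 4:q
7(s) covers 5:s
8(u) covers 6:q
floor of heap: 0:q, 1:s
completions by unplaced set U, small U first (add the entries for U minus each lowest piece of U):
  |U|=1: {7}:1  {8}:1
  |U|=2: {5,7}:1  {6,8}:1  {7,8}:2
  |U|=3: {3,5,7}:1  {4,6,8}:1  {5,7,8}:3  {6,7,8}:3
  |U|=4: {0,4,6,8}:1  {2,3,5,7}:1  {3,5,7,8}:4  {4,6,7,8}:4  {5,6,7,8}:6
  |U|=5: {0,4,6,7,8}:5  {1,2,3,5,7}:1  {2,3,5,7,8}:5  {3,5,6,7,8}:10  {4,5,6,7,8}:10
  |U|=6: {0,4,5,6,7,8}:15  {1,2,3,5,7,8}:6  {2,3,5,6,7,8}:15  {3,4,5,6,7,8}:20
  |U|=7: {0,3,4,5,6,7,8}:35  {1,2,3,5,6,7,8}:21  {2,3,4,5,6,7,8}:35
  start at 0(q): 56
  start at 1(s): 70
sum over floor = 126

126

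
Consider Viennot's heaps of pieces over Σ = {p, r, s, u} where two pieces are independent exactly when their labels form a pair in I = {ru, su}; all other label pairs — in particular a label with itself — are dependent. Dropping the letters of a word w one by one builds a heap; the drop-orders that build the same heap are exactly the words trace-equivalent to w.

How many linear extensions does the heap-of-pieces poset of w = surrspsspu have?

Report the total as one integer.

drop 0:s onto floor
drop 1:u onto floor
drop 2:r onto {0:s}
drop 3:r onto {2:r}
drop 4:s onto {3:r}
drop 5:p onto {1:u, 4:s}
drop 6:s onto {5:p}
drop 7:s onto {6:s}
drop 8:p onto {7:s}
drop 9:u onto {8:p}
ground layer = {0:s, 1:u}
drop-orders for the pieces not yet dropped (sum over which currently-grounded one goes next):
  1 to go: {9} 1
  2 to go: {8,9} 1
  3 to go: {7,8,9} 1
  4 to go: {6,7,8,9} 1
  5 to go: {5,6,7,8,9} 1
  6 to go: {1,5,6,7,8,9} 1  {4,5,6,7,8,9} 1
  7 to go: {1,4,5,6,7,8,9} 2  {3,4,5,6,7,8,9} 1
  8 to go: {1,3,4,5,6,7,8,9} 3  {2,3,4,5,6,7,8,9} 1
  if 0:s drops first: 4 orders
  if 1:u drops first: 1 orders
heap linearizations: 5

5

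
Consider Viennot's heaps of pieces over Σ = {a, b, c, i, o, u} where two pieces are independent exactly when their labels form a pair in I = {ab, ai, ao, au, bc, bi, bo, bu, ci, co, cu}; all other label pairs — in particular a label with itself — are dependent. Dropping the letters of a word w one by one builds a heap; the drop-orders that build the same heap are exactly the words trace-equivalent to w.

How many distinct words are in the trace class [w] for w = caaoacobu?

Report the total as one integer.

504

0(c) covers ∅
1(a) covers 0:c
2(a) covers 1:a
3(o) covers ∅
4(a) covers 2:a
5(c) covers 4:a
6(o) covers 3:o
7(b) covers ∅
8(u) covers 6:o
floor of heap: 0:c, 3:o, 7:b
completions by unplaced set U, small U first (add the entries for U minus each lowest piece of U):
  |U|=1: {5}:1  {7}:1  {8}:1
  |U|=2: {4,5}:1  {5,7}:2  {5,8}:2  {6,8}:1  {7,8}:2
  |U|=3: {2,4,5}:1  {3,6,8}:1  {4,5,7}:3  {4,5,8}:3  {5,6,8}:3  {5,7,8}:6  {6,7,8}:3
  |U|=4: {1,2,4,5}:1  {2,4,5,7}:4  {2,4,5,8}:4  {3,5,6,8}:4  {3,6,7,8}:4  {4,5,6,8}:6  {4,5,7,8}:12  {5,6,7,8}:12
  |U|=5: {0,1,2,4,5}:1  {1,2,4,5,7}:5  {1,2,4,5,8}:5  {2,4,5,6,8}:10  {2,4,5,7,8}:20  {3,4,5,6,8}:10  {3,5,6,7,8}:20  {4,5,6,7,8}:30
  |U|=6: {0,1,2,4,5,7}:6  {0,1,2,4,5,8}:6  {1,2,4,5,6,8}:15  {1,2,4,5,7,8}:30  {2,3,4,5,6,8}:20  {2,4,5,6,7,8}:60  {3,4,5,6,7,8}:60
  |U|=7: {0,1,2,4,5,6,8}:21  {0,1,2,4,5,7,8}:42  {1,2,3,4,5,6,8}:35  {1,2,4,5,6,7,8}:105  {2,3,4,5,6,7,8}:140
  start at 0(c): 280
  start at 3(o): 168
  start at 7(b): 56
sum over floor = 504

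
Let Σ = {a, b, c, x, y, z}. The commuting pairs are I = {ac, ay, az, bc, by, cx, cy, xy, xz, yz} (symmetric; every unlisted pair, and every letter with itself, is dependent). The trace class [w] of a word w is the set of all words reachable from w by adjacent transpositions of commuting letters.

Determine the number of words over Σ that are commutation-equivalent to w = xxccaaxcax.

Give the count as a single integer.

120

drop 0:x onto floor
drop 1:x onto {0:x}
drop 2:c onto floor
drop 3:c onto {2:c}
drop 4:a onto {1:x}
drop 5:a onto {4:a}
drop 6:x onto {5:a}
drop 7:c onto {3:c}
drop 8:a onto {6:x}
drop 9:x onto {8:a}
ground layer = {0:x, 2:c}
drop-orders for the pieces not yet dropped (sum over which currently-grounded one goes next):
  1 to go: {7} 1  {9} 1
  2 to go: {3,7} 1  {7,9} 2  {8,9} 1
  3 to go: {2,3,7} 1  {3,7,9} 3  {6,8,9} 1  {7,8,9} 3
  4 to go: {2,3,7,9} 4  {3,7,8,9} 6  {5,6,8,9} 1  {6,7,8,9} 4
  5 to go: {2,3,7,8,9} 10  {3,6,7,8,9} 10  {4,5,6,8,9} 1  {5,6,7,8,9} 5
  6 to go: {1,4,5,6,8,9} 1  {2,3,6,7,8,9} 20  {3,5,6,7,8,9} 15  {4,5,6,7,8,9} 6
  7 to go: {0,1,4,5,6,8,9} 1  {1,4,5,6,7,8,9} 7  {2,3,5,6,7,8,9} 35  {3,4,5,6,7,8,9} 21
  8 to go: {0,1,4,5,6,7,8,9} 8  {1,3,4,5,6,7,8,9} 28  {2,3,4,5,6,7,8,9} 56
  if 0:x drops first: 84 orders
  if 2:c drops first: 36 orders
heap linearizations: 120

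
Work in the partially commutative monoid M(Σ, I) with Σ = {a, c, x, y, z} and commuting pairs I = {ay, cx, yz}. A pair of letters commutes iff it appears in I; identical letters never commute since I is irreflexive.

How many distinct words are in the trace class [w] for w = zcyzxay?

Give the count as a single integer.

piece 0:z — minimal
piece 1:c rests on {0:z}
piece 2:y rests on {1:c}
piece 3:z rests on {1:c}
piece 4:x rests on {2:y, 3:z}
piece 5:a rests on {4:x}
piece 6:y rests on {4:x}
minimal pieces: {0:z}
ways to finish when only these pieces remain (= sum over removing one remaining piece with nothing left below it):
  1 left: {5}→1  {6}→1
  2 left: {5,6}→2
  3 left: {4,5,6}→2
  4 left: {2,4,5,6}→2  {3,4,5,6}→2
  5 left: {2,3,4,5,6}→4
  placing 0:z first → 4 extensions

4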